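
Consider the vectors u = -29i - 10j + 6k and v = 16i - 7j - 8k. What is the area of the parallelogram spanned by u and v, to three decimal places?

i: (-10)·(-8) - 6·(-7) = 80 - (-42) = 122
j: 6·16 - (-29)·(-8) = 96 - 232 = -136
k: (-29)·(-7) - (-10)·16 = 203 - (-160) = 363
u × v = (122, -136, 363)
|u × v| = √(122² + (-136)² + 363²) = √165149 ≈ 406.3853

406.385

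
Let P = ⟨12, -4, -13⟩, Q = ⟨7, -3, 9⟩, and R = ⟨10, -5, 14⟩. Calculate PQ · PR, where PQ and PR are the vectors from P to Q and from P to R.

PQ = Q − P = (-5, 1, 22)
PR = R − P = (-2, -1, 27)
PQ · PR = (-5)·(-2) + 1·(-1) + 22·27 = 10 - 1 + 594 = 603

603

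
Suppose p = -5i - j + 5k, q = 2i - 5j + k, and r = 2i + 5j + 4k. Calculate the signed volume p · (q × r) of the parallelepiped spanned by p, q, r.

231

q × r:
i: (-5)·4 - 1·5 = -20 - 5 = -25
j: 1·2 - 2·4 = 2 - 8 = -6
k: 2·5 - (-5)·2 = 10 - (-10) = 20
q × r = (-25, -6, 20)
p · (q × r) = (-5)·(-25) + (-1)·(-6) + 5·20 = 125 + 6 + 100 = 231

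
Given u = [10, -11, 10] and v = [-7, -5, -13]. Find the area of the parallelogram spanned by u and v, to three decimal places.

238.701

i: (-11)·(-13) - 10·(-5) = 143 - (-50) = 193
j: 10·(-7) - 10·(-13) = -70 - (-130) = 60
k: 10·(-5) - (-11)·(-7) = -50 - 77 = -127
u × v = (193, 60, -127)
|u × v| = √(193² + 60² + (-127)²) = √56978 ≈ 238.7006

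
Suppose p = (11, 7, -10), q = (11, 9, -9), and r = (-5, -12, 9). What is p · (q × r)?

q × r:
i: 9·9 - (-9)·(-12) = 81 - 108 = -27
j: (-9)·(-5) - 11·9 = 45 - 99 = -54
k: 11·(-12) - 9·(-5) = -132 - (-45) = -87
q × r = (-27, -54, -87)
p · (q × r) = 11·(-27) + 7·(-54) + (-10)·(-87) = -297 - 378 + 870 = 195

195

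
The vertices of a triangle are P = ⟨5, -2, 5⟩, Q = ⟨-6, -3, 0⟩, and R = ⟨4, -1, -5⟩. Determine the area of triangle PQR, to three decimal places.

53.371

PQ = (-11, -1, -5),  PR = (-1, 1, -10)
i: (-1)·(-10) - (-5)·1 = 10 - (-5) = 15
j: (-5)·(-1) - (-11)·(-10) = 5 - 110 = -105
k: (-11)·1 - (-1)·(-1) = -11 - 1 = -12
PQ × PR = (15, -105, -12)
|PQ × PR| = √11394 ≈ 106.7427
area = ½ · 106.7427 ≈ 53.371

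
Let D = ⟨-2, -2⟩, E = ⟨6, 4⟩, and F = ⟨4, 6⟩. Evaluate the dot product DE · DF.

96

DE = E − D = (8, 6)
DF = F − D = (6, 8)
DE · DF = 8·6 + 6·8 = 48 + 48 = 96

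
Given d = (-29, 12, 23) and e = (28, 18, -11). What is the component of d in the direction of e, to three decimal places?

-24.218

d · e = (-29)·28 + 12·18 + 23·(-11) = -812 + 216 - 253 = -849
|e| = √(784 + 324 + 121) = √1229 ≈ 35.0571
comp_e d = -849 / √1229 ≈ -24.218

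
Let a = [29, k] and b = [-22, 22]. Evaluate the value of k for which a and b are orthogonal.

29

a · b = 29·(-22) + k·22 = -638 + 22k
Set equal to 0: 22k = 638, so k = 29.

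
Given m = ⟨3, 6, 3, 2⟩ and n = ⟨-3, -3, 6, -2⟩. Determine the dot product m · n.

m · n = 3·(-3) + 6·(-3) + 3·6 + 2·(-2) = -9 - 18 + 18 - 4 = -13

-13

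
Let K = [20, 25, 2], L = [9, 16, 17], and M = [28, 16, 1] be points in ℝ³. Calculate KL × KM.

KL = (-11, -9, 15)
KM = (8, -9, -1)
i: (-9)·(-1) - 15·(-9) = 9 - (-135) = 144
j: 15·8 - (-11)·(-1) = 120 - 11 = 109
k: (-11)·(-9) - (-9)·8 = 99 - (-72) = 171
KL × KM = (144, 109, 171)

(144, 109, 171)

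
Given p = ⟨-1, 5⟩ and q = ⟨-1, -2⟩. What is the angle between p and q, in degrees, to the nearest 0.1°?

p · q = (-1)·(-1) + 5·(-2) = 1 - 10 = -9
|p|² = 1 + 25 = 26,  |p| = √26 ≈ 5.099020
|q|² = 1 + 4 = 5,  |q| = √5 ≈ 2.236068
cos θ = -9 / (5.099020 · 2.236068) ≈ -0.78935
θ = arccos(-0.78935) ≈ 142.1°

142.1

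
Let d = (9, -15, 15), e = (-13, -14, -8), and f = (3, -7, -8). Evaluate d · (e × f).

e × f:
i: (-14)·(-8) - (-8)·(-7) = 112 - 56 = 56
j: (-8)·3 - (-13)·(-8) = -24 - 104 = -128
k: (-13)·(-7) - (-14)·3 = 91 - (-42) = 133
e × f = (56, -128, 133)
d · (e × f) = 9·56 + (-15)·(-128) + 15·133 = 504 + 1920 + 1995 = 4419

4419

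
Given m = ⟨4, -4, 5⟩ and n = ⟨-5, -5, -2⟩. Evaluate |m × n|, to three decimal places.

54.571

i: (-4)·(-2) - 5·(-5) = 8 - (-25) = 33
j: 5·(-5) - 4·(-2) = -25 - (-8) = -17
k: 4·(-5) - (-4)·(-5) = -20 - 20 = -40
m × n = (33, -17, -40)
|m × n| = √(33² + (-17)² + (-40)²) = √2978 ≈ 54.5711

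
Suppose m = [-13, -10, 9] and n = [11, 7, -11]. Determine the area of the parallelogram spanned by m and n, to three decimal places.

i: (-10)·(-11) - 9·7 = 110 - 63 = 47
j: 9·11 - (-13)·(-11) = 99 - 143 = -44
k: (-13)·7 - (-10)·11 = -91 - (-110) = 19
m × n = (47, -44, 19)
|m × n| = √(47² + (-44)² + 19²) = √4506 ≈ 67.1267

67.127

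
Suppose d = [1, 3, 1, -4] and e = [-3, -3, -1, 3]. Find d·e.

d · e = 1·(-3) + 3·(-3) + 1·(-1) + (-4)·3 = -3 - 9 - 1 - 12 = -25

-25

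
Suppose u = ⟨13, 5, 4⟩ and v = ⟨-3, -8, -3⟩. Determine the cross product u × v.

(17, 27, -89)

i: 5·(-3) - 4·(-8) = -15 - (-32) = 17
j: 4·(-3) - 13·(-3) = -12 - (-39) = 27
k: 13·(-8) - 5·(-3) = -104 - (-15) = -89
u × v = (17, 27, -89)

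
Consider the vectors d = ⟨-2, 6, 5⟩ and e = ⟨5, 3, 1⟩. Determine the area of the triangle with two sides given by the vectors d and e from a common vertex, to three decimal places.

i: 6·1 - 5·3 = 6 - 15 = -9
j: 5·5 - (-2)·1 = 25 - (-2) = 27
k: (-2)·3 - 6·5 = -6 - 30 = -36
d × e = (-9, 27, -36)
|d × e| = √((-9)² + 27² + (-36)²) = √2106 ≈ 45.8912
area = ½ · 45.8912 ≈ 22.946

22.946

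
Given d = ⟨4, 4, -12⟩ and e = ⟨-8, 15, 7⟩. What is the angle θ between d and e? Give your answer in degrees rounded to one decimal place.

d · e = 4·(-8) + 4·15 + (-12)·7 = -32 + 60 - 84 = -56
|d|² = 16 + 16 + 144 = 176,  |d| = √176 ≈ 13.266499
|e|² = 64 + 225 + 49 = 338,  |e| = √338 ≈ 18.384776
cos θ = -56 / (13.266499 · 18.384776) ≈ -0.22960
θ = arccos(-0.22960) ≈ 103.3°

103.3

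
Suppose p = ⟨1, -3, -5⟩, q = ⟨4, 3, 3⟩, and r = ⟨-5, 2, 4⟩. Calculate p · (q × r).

q × r:
i: 3·4 - 3·2 = 12 - 6 = 6
j: 3·(-5) - 4·4 = -15 - 16 = -31
k: 4·2 - 3·(-5) = 8 - (-15) = 23
q × r = (6, -31, 23)
p · (q × r) = 1·6 + (-3)·(-31) + (-5)·23 = 6 + 93 - 115 = -16

-16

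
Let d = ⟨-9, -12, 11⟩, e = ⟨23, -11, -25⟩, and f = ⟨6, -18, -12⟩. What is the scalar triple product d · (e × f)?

e × f:
i: (-11)·(-12) - (-25)·(-18) = 132 - 450 = -318
j: (-25)·6 - 23·(-12) = -150 - (-276) = 126
k: 23·(-18) - (-11)·6 = -414 - (-66) = -348
e × f = (-318, 126, -348)
d · (e × f) = (-9)·(-318) + (-12)·126 + 11·(-348) = 2862 - 1512 - 3828 = -2478

-2478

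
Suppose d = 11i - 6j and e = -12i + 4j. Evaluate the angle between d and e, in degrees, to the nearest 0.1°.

169.8

d · e = 11·(-12) + (-6)·4 = -132 - 24 = -156
|d|² = 121 + 36 = 157,  |d| = √157 ≈ 12.529964
|e|² = 144 + 16 = 160,  |e| = √160 ≈ 12.649111
cos θ = -156 / (12.529964 · 12.649111) ≈ -0.98427
θ = arccos(-0.98427) ≈ 169.8°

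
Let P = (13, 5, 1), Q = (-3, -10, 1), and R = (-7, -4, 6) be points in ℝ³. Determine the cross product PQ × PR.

PQ = (-16, -15, 0)
PR = (-20, -9, 5)
i: (-15)·5 - 0·(-9) = -75 - 0 = -75
j: 0·(-20) - (-16)·5 = 0 - (-80) = 80
k: (-16)·(-9) - (-15)·(-20) = 144 - 300 = -156
PQ × PR = (-75, 80, -156)

(-75, 80, -156)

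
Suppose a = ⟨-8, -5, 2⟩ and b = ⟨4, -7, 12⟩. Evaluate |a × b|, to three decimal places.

i: (-5)·12 - 2·(-7) = -60 - (-14) = -46
j: 2·4 - (-8)·12 = 8 - (-96) = 104
k: (-8)·(-7) - (-5)·4 = 56 - (-20) = 76
a × b = (-46, 104, 76)
|a × b| = √((-46)² + 104² + 76²) = √18708 ≈ 136.7772

136.777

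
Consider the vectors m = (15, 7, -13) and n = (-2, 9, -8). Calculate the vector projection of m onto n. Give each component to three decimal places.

m · n = 15·(-2) + 7·9 + (-13)·(-8) = -30 + 63 + 104 = 137
|n|² = 4 + 81 + 64 = 149
proj_n m = (137/149) · (-2, 9, -8) ≈ (-1.839, 8.275, -7.356)

(-1.839, 8.275, -7.356)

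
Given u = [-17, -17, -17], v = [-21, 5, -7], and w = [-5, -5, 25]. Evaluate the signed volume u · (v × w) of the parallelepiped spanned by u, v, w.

-13260

v × w:
i: 5·25 - (-7)·(-5) = 125 - 35 = 90
j: (-7)·(-5) - (-21)·25 = 35 - (-525) = 560
k: (-21)·(-5) - 5·(-5) = 105 - (-25) = 130
v × w = (90, 560, 130)
u · (v × w) = (-17)·90 + (-17)·560 + (-17)·130 = -1530 - 9520 - 2210 = -13260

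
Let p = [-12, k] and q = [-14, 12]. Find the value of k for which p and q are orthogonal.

-14

p · q = (-12)·(-14) + k·12 = 168 + 12k
Set equal to 0: 12k = -168, so k = -14.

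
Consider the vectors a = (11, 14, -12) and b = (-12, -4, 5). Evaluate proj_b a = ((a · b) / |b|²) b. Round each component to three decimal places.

a · b = 11·(-12) + 14·(-4) + (-12)·5 = -132 - 56 - 60 = -248
|b|² = 144 + 16 + 25 = 185
proj_b a = (-248/185) · (-12, -4, 5) ≈ (16.086, 5.362, -6.703)

(16.086, 5.362, -6.703)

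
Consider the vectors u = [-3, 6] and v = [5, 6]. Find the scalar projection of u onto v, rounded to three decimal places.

2.689

u · v = (-3)·5 + 6·6 = -15 + 36 = 21
|v| = √(25 + 36) = √61 ≈ 7.8102
comp_v u = 21 / √61 ≈ 2.689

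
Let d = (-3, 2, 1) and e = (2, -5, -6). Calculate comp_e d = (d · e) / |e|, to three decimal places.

-2.729

d · e = (-3)·2 + 2·(-5) + 1·(-6) = -6 - 10 - 6 = -22
|e| = √(4 + 25 + 36) = √65 ≈ 8.0623
comp_e d = -22 / √65 ≈ -2.729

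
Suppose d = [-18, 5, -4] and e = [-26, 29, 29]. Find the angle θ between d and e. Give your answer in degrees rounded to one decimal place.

57.6

d · e = (-18)·(-26) + 5·29 + (-4)·29 = 468 + 145 - 116 = 497
|d|² = 324 + 25 + 16 = 365,  |d| = √365 ≈ 19.104973
|e|² = 676 + 841 + 841 = 2358,  |e| = √2358 ≈ 48.559242
cos θ = 497 / (19.104973 · 48.559242) ≈ 0.53572
θ = arccos(0.53572) ≈ 57.6°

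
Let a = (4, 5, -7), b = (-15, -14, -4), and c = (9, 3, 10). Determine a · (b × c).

b × c:
i: (-14)·10 - (-4)·3 = -140 - (-12) = -128
j: (-4)·9 - (-15)·10 = -36 - (-150) = 114
k: (-15)·3 - (-14)·9 = -45 - (-126) = 81
b × c = (-128, 114, 81)
a · (b × c) = 4·(-128) + 5·114 + (-7)·81 = -512 + 570 - 567 = -509

-509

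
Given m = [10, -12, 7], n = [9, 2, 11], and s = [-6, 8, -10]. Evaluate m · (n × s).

n × s:
i: 2·(-10) - 11·8 = -20 - 88 = -108
j: 11·(-6) - 9·(-10) = -66 - (-90) = 24
k: 9·8 - 2·(-6) = 72 - (-12) = 84
n × s = (-108, 24, 84)
m · (n × s) = 10·(-108) + (-12)·24 + 7·84 = -1080 - 288 + 588 = -780

-780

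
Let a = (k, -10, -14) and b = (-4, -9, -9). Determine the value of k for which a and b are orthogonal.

a · b = k·(-4) + (-10)·(-9) + (-14)·(-9) = 216 - 4k
Set equal to 0: -4k = -216, so k = 54.

54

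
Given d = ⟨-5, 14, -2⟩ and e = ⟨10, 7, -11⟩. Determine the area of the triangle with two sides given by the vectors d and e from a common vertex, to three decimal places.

i: 14·(-11) - (-2)·7 = -154 - (-14) = -140
j: (-2)·10 - (-5)·(-11) = -20 - 55 = -75
k: (-5)·7 - 14·10 = -35 - 140 = -175
d × e = (-140, -75, -175)
|d × e| = √((-140)² + (-75)² + (-175)²) = √55850 ≈ 236.3260
area = ½ · 236.3260 ≈ 118.163

118.163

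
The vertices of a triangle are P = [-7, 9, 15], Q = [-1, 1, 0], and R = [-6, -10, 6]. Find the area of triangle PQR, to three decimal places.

120.547

PQ = (6, -8, -15),  PR = (1, -19, -9)
i: (-8)·(-9) - (-15)·(-19) = 72 - 285 = -213
j: (-15)·1 - 6·(-9) = -15 - (-54) = 39
k: 6·(-19) - (-8)·1 = -114 - (-8) = -106
PQ × PR = (-213, 39, -106)
|PQ × PR| = √58126 ≈ 241.0933
area = ½ · 241.0933 ≈ 120.547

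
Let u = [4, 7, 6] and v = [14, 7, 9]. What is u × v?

(21, 48, -70)

i: 7·9 - 6·7 = 63 - 42 = 21
j: 6·14 - 4·9 = 84 - 36 = 48
k: 4·7 - 7·14 = 28 - 98 = -70
u × v = (21, 48, -70)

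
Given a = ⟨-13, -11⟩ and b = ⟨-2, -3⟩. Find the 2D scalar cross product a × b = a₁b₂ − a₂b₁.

(-13)·(-3) - (-11)·(-2) = 39 - 22 = 17

17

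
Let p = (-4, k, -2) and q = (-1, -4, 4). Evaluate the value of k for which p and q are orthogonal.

-1

p · q = (-4)·(-1) + k·(-4) + (-2)·4 = -4 - 4k
Set equal to 0: -4k = 4, so k = -1.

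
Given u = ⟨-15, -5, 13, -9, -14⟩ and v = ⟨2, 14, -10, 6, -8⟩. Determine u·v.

-172

u · v = (-15)·2 + (-5)·14 + 13·(-10) + (-9)·6 + (-14)·(-8) = -30 - 70 - 130 - 54 + 112 = -172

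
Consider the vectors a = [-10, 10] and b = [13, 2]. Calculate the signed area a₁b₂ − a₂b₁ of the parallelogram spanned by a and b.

(-10)·2 - 10·13 = -20 - 130 = -150

-150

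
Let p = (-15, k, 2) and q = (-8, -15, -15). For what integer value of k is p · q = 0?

p · q = (-15)·(-8) + k·(-15) + 2·(-15) = 90 - 15k
Set equal to 0: -15k = -90, so k = 6.

6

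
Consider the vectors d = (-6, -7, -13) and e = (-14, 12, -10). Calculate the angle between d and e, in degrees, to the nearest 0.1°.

d · e = (-6)·(-14) + (-7)·12 + (-13)·(-10) = 84 - 84 + 130 = 130
|d|² = 36 + 49 + 169 = 254,  |d| = √254 ≈ 15.937377
|e|² = 196 + 144 + 100 = 440,  |e| = √440 ≈ 20.976177
cos θ = 130 / (15.937377 · 20.976177) ≈ 0.38887
θ = arccos(0.38887) ≈ 67.1°

67.1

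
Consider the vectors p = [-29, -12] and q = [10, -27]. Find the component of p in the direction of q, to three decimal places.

p · q = (-29)·10 + (-12)·(-27) = -290 + 324 = 34
|q| = √(100 + 729) = √829 ≈ 28.7924
comp_q p = 34 / √829 ≈ 1.181

1.181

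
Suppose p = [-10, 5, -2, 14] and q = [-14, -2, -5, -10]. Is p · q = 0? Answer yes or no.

yes

p · q = (-10)·(-14) + 5·(-2) + (-2)·(-5) + 14·(-10) = 140 - 10 + 10 - 140 = 0
Zero, so the vectors are orthogonal.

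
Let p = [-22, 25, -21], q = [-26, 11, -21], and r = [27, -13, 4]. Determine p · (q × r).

-7398

q × r:
i: 11·4 - (-21)·(-13) = 44 - 273 = -229
j: (-21)·27 - (-26)·4 = -567 - (-104) = -463
k: (-26)·(-13) - 11·27 = 338 - 297 = 41
q × r = (-229, -463, 41)
p · (q × r) = (-22)·(-229) + 25·(-463) + (-21)·41 = 5038 - 11575 - 861 = -7398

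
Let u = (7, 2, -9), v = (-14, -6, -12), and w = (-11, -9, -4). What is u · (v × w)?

-976

v × w:
i: (-6)·(-4) - (-12)·(-9) = 24 - 108 = -84
j: (-12)·(-11) - (-14)·(-4) = 132 - 56 = 76
k: (-14)·(-9) - (-6)·(-11) = 126 - 66 = 60
v × w = (-84, 76, 60)
u · (v × w) = 7·(-84) + 2·76 + (-9)·60 = -588 + 152 - 540 = -976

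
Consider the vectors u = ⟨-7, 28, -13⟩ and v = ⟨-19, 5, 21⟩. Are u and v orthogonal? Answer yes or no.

u · v = (-7)·(-19) + 28·5 + (-13)·21 = 133 + 140 - 273 = 0
Zero, so the vectors are orthogonal.

yes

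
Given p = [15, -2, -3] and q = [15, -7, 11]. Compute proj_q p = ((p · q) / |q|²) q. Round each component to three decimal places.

p · q = 15·15 + (-2)·(-7) + (-3)·11 = 225 + 14 - 33 = 206
|q|² = 225 + 49 + 121 = 395
proj_q p = (206/395) · (15, -7, 11) ≈ (7.823, -3.651, 5.737)

(7.823, -3.651, 5.737)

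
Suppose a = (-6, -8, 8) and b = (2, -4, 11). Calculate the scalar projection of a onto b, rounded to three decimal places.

9.095

a · b = (-6)·2 + (-8)·(-4) + 8·11 = -12 + 32 + 88 = 108
|b| = √(4 + 16 + 121) = √141 ≈ 11.8743
comp_b a = 108 / √141 ≈ 9.095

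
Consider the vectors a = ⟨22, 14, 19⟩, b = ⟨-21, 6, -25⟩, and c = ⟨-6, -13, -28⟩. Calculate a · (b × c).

b × c:
i: 6·(-28) - (-25)·(-13) = -168 - 325 = -493
j: (-25)·(-6) - (-21)·(-28) = 150 - 588 = -438
k: (-21)·(-13) - 6·(-6) = 273 - (-36) = 309
b × c = (-493, -438, 309)
a · (b × c) = 22·(-493) + 14·(-438) + 19·309 = -10846 - 6132 + 5871 = -11107

-11107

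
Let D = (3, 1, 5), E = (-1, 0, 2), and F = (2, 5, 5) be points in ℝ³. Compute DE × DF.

DE = (-4, -1, -3)
DF = (-1, 4, 0)
i: (-1)·0 - (-3)·4 = 0 - (-12) = 12
j: (-3)·(-1) - (-4)·0 = 3 - 0 = 3
k: (-4)·4 - (-1)·(-1) = -16 - 1 = -17
DE × DF = (12, 3, -17)

(12, 3, -17)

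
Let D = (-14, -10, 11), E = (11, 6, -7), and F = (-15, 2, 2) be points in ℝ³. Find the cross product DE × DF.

DE = (25, 16, -18)
DF = (-1, 12, -9)
i: 16·(-9) - (-18)·12 = -144 - (-216) = 72
j: (-18)·(-1) - 25·(-9) = 18 - (-225) = 243
k: 25·12 - 16·(-1) = 300 - (-16) = 316
DE × DF = (72, 243, 316)

(72, 243, 316)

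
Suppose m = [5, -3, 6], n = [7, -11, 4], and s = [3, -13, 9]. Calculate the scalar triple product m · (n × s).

n × s:
i: (-11)·9 - 4·(-13) = -99 - (-52) = -47
j: 4·3 - 7·9 = 12 - 63 = -51
k: 7·(-13) - (-11)·3 = -91 - (-33) = -58
n × s = (-47, -51, -58)
m · (n × s) = 5·(-47) + (-3)·(-51) + 6·(-58) = -235 + 153 - 348 = -430

-430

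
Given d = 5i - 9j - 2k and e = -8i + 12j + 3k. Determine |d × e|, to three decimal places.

12.410

i: (-9)·3 - (-2)·12 = -27 - (-24) = -3
j: (-2)·(-8) - 5·3 = 16 - 15 = 1
k: 5·12 - (-9)·(-8) = 60 - 72 = -12
d × e = (-3, 1, -12)
|d × e| = √((-3)² + 1² + (-12)²) = √154 ≈ 12.4097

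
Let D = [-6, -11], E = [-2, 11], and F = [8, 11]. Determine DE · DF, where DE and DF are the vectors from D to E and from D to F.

540

DE = E − D = (4, 22)
DF = F − D = (14, 22)
DE · DF = 4·14 + 22·22 = 56 + 484 = 540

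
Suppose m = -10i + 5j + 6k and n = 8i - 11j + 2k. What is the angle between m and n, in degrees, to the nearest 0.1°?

m · n = (-10)·8 + 5·(-11) + 6·2 = -80 - 55 + 12 = -123
|m|² = 100 + 25 + 36 = 161,  |m| = √161 ≈ 12.688578
|n|² = 64 + 121 + 4 = 189,  |n| = √189 ≈ 13.747727
cos θ = -123 / (12.688578 · 13.747727) ≈ -0.70512
θ = arccos(-0.70512) ≈ 134.8°

134.8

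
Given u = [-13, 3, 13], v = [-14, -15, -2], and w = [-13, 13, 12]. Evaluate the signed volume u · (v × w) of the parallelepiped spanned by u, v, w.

-2317

v × w:
i: (-15)·12 - (-2)·13 = -180 - (-26) = -154
j: (-2)·(-13) - (-14)·12 = 26 - (-168) = 194
k: (-14)·13 - (-15)·(-13) = -182 - 195 = -377
v × w = (-154, 194, -377)
u · (v × w) = (-13)·(-154) + 3·194 + 13·(-377) = 2002 + 582 - 4901 = -2317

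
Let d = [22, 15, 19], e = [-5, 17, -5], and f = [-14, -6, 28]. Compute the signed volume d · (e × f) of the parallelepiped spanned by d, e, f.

18054

e × f:
i: 17·28 - (-5)·(-6) = 476 - 30 = 446
j: (-5)·(-14) - (-5)·28 = 70 - (-140) = 210
k: (-5)·(-6) - 17·(-14) = 30 - (-238) = 268
e × f = (446, 210, 268)
d · (e × f) = 22·446 + 15·210 + 19·268 = 9812 + 3150 + 5092 = 18054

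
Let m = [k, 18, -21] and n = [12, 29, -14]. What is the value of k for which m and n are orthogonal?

-68

m · n = k·12 + 18·29 + (-21)·(-14) = 816 + 12k
Set equal to 0: 12k = -816, so k = -68.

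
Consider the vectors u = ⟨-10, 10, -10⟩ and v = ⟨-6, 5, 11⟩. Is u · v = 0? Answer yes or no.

u · v = (-10)·(-6) + 10·5 + (-10)·11 = 60 + 50 - 110 = 0
Zero, so the vectors are orthogonal.

yes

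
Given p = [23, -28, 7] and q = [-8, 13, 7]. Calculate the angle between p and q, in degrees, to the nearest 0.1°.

143.6

p · q = 23·(-8) + (-28)·13 + 7·7 = -184 - 364 + 49 = -499
|p|² = 529 + 784 + 49 = 1362,  |p| = √1362 ≈ 36.905284
|q|² = 64 + 169 + 49 = 282,  |q| = √282 ≈ 16.792856
cos θ = -499 / (36.905284 · 16.792856) ≈ -0.80517
θ = arccos(-0.80517) ≈ 143.6°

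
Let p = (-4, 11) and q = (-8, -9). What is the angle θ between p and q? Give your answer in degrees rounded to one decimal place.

118.4

p · q = (-4)·(-8) + 11·(-9) = 32 - 99 = -67
|p|² = 16 + 121 = 137,  |p| = √137 ≈ 11.704700
|q|² = 64 + 81 = 145,  |q| = √145 ≈ 12.041595
cos θ = -67 / (11.704700 · 12.041595) ≈ -0.47537
θ = arccos(-0.47537) ≈ 118.4°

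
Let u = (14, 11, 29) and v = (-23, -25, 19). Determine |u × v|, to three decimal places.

i: 11·19 - 29·(-25) = 209 - (-725) = 934
j: 29·(-23) - 14·19 = -667 - 266 = -933
k: 14·(-25) - 11·(-23) = -350 - (-253) = -97
u × v = (934, -933, -97)
|u × v| = √(934² + (-933)² + (-97)²) = √1752254 ≈ 1323.7273

1323.727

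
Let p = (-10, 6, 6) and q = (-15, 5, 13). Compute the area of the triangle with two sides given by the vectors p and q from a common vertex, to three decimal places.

37.094

i: 6·13 - 6·5 = 78 - 30 = 48
j: 6·(-15) - (-10)·13 = -90 - (-130) = 40
k: (-10)·5 - 6·(-15) = -50 - (-90) = 40
p × q = (48, 40, 40)
|p × q| = √(48² + 40² + 40²) = √5504 ≈ 74.1889
area = ½ · 74.1889 ≈ 37.094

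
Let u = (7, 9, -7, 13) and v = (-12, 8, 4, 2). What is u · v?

u · v = 7·(-12) + 9·8 + (-7)·4 + 13·2 = -84 + 72 - 28 + 26 = -14

-14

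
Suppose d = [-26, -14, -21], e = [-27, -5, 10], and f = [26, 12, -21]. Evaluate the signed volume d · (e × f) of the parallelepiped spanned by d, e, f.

8762

e × f:
i: (-5)·(-21) - 10·12 = 105 - 120 = -15
j: 10·26 - (-27)·(-21) = 260 - 567 = -307
k: (-27)·12 - (-5)·26 = -324 - (-130) = -194
e × f = (-15, -307, -194)
d · (e × f) = (-26)·(-15) + (-14)·(-307) + (-21)·(-194) = 390 + 4298 + 4074 = 8762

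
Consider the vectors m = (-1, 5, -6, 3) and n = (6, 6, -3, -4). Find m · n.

30

m · n = (-1)·6 + 5·6 + (-6)·(-3) + 3·(-4) = -6 + 30 + 18 - 12 = 30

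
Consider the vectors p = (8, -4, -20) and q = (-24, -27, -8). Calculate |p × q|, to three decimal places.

807.059

i: (-4)·(-8) - (-20)·(-27) = 32 - 540 = -508
j: (-20)·(-24) - 8·(-8) = 480 - (-64) = 544
k: 8·(-27) - (-4)·(-24) = -216 - 96 = -312
p × q = (-508, 544, -312)
|p × q| = √((-508)² + 544² + (-312)²) = √651344 ≈ 807.0589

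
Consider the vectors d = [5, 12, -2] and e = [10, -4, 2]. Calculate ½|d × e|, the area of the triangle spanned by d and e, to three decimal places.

i: 12·2 - (-2)·(-4) = 24 - 8 = 16
j: (-2)·10 - 5·2 = -20 - 10 = -30
k: 5·(-4) - 12·10 = -20 - 120 = -140
d × e = (16, -30, -140)
|d × e| = √(16² + (-30)² + (-140)²) = √20756 ≈ 144.0694
area = ½ · 144.0694 ≈ 72.035

72.035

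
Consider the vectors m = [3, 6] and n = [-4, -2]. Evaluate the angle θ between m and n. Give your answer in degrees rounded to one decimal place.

m · n = 3·(-4) + 6·(-2) = -12 - 12 = -24
|m|² = 9 + 36 = 45,  |m| = √45 ≈ 6.708204
|n|² = 16 + 4 = 20,  |n| = √20 ≈ 4.472136
cos θ = -24 / (6.708204 · 4.472136) ≈ -0.80000
θ = arccos(-0.80000) ≈ 143.1°

143.1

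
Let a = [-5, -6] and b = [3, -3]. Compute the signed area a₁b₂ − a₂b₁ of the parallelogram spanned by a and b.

(-5)·(-3) - (-6)·3 = 15 - (-18) = 33

33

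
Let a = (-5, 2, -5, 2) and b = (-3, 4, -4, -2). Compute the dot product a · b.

39

a · b = (-5)·(-3) + 2·4 + (-5)·(-4) + 2·(-2) = 15 + 8 + 20 - 4 = 39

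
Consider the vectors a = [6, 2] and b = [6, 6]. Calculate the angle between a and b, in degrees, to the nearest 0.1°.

a · b = 6·6 + 2·6 = 36 + 12 = 48
|a|² = 36 + 4 = 40,  |a| = √40 ≈ 6.324555
|b|² = 36 + 36 = 72,  |b| = √72 ≈ 8.485281
cos θ = 48 / (6.324555 · 8.485281) ≈ 0.89443
θ = arccos(0.89443) ≈ 26.6°

26.6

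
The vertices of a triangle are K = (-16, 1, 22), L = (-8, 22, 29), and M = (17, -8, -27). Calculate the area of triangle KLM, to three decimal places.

KL = (8, 21, 7),  KM = (33, -9, -49)
i: 21·(-49) - 7·(-9) = -1029 - (-63) = -966
j: 7·33 - 8·(-49) = 231 - (-392) = 623
k: 8·(-9) - 21·33 = -72 - 693 = -765
KL × KM = (-966, 623, -765)
|KL × KM| = √1906510 ≈ 1380.7643
area = ½ · 1380.7643 ≈ 690.382

690.382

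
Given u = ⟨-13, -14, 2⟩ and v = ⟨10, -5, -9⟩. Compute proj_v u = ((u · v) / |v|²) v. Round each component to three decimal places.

(-3.786, 1.893, 3.408)

u · v = (-13)·10 + (-14)·(-5) + 2·(-9) = -130 + 70 - 18 = -78
|v|² = 100 + 25 + 81 = 206
proj_v u = (-78/206) · (10, -5, -9) ≈ (-3.786, 1.893, 3.408)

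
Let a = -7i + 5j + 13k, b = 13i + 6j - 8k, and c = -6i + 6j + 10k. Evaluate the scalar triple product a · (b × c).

316

b × c:
i: 6·10 - (-8)·6 = 60 - (-48) = 108
j: (-8)·(-6) - 13·10 = 48 - 130 = -82
k: 13·6 - 6·(-6) = 78 - (-36) = 114
b × c = (108, -82, 114)
a · (b × c) = (-7)·108 + 5·(-82) + 13·114 = -756 - 410 + 1482 = 316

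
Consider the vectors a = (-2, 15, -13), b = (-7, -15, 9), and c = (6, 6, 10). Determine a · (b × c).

b × c:
i: (-15)·10 - 9·6 = -150 - 54 = -204
j: 9·6 - (-7)·10 = 54 - (-70) = 124
k: (-7)·6 - (-15)·6 = -42 - (-90) = 48
b × c = (-204, 124, 48)
a · (b × c) = (-2)·(-204) + 15·124 + (-13)·48 = 408 + 1860 - 624 = 1644

1644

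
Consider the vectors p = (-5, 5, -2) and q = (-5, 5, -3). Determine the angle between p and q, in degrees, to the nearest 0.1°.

7.2

p · q = (-5)·(-5) + 5·5 + (-2)·(-3) = 25 + 25 + 6 = 56
|p|² = 25 + 25 + 4 = 54,  |p| = √54 ≈ 7.348469
|q|² = 25 + 25 + 9 = 59,  |q| = √59 ≈ 7.681146
cos θ = 56 / (7.348469 · 7.681146) ≈ 0.99212
θ = arccos(0.99212) ≈ 7.2°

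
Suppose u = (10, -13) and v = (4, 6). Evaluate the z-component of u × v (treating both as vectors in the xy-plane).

112

10·6 - (-13)·4 = 60 - (-52) = 112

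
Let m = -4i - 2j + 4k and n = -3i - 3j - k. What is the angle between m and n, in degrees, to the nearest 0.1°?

m · n = (-4)·(-3) + (-2)·(-3) + 4·(-1) = 12 + 6 - 4 = 14
|m|² = 16 + 4 + 16 = 36,  |m| = √36 ≈ 6.000000
|n|² = 9 + 9 + 1 = 19,  |n| = √19 ≈ 4.358899
cos θ = 14 / (6.000000 · 4.358899) ≈ 0.53530
θ = arccos(0.53530) ≈ 57.6°

57.6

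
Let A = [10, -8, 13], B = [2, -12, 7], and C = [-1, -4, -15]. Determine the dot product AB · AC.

AB = B − A = (-8, -4, -6)
AC = C − A = (-11, 4, -28)
AB · AC = (-8)·(-11) + (-4)·4 + (-6)·(-28) = 88 - 16 + 168 = 240

240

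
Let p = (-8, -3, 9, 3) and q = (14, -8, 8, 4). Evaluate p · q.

p · q = (-8)·14 + (-3)·(-8) + 9·8 + 3·4 = -112 + 24 + 72 + 12 = -4

-4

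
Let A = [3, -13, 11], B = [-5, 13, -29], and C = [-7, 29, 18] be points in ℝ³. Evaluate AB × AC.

AB = (-8, 26, -40)
AC = (-10, 42, 7)
i: 26·7 - (-40)·42 = 182 - (-1680) = 1862
j: (-40)·(-10) - (-8)·7 = 400 - (-56) = 456
k: (-8)·42 - 26·(-10) = -336 - (-260) = -76
AB × AC = (1862, 456, -76)

(1862, 456, -76)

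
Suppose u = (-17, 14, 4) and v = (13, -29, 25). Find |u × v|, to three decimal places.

735.803

i: 14·25 - 4·(-29) = 350 - (-116) = 466
j: 4·13 - (-17)·25 = 52 - (-425) = 477
k: (-17)·(-29) - 14·13 = 493 - 182 = 311
u × v = (466, 477, 311)
|u × v| = √(466² + 477² + 311²) = √541406 ≈ 735.8030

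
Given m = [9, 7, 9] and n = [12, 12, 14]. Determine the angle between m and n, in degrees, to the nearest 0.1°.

5.7

m · n = 9·12 + 7·12 + 9·14 = 108 + 84 + 126 = 318
|m|² = 81 + 49 + 81 = 211,  |m| = √211 ≈ 14.525839
|n|² = 144 + 144 + 196 = 484,  |n| = √484 ≈ 22.000000
cos θ = 318 / (14.525839 · 22.000000) ≈ 0.99509
θ = arccos(0.99509) ≈ 5.7°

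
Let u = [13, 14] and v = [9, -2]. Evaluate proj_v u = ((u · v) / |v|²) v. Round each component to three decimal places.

u · v = 13·9 + 14·(-2) = 117 - 28 = 89
|v|² = 81 + 4 = 85
proj_v u = (89/85) · (9, -2) ≈ (9.424, -2.094)

(9.424, -2.094)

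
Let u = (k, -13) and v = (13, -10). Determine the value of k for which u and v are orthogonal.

u · v = k·13 + (-13)·(-10) = 130 + 13k
Set equal to 0: 13k = -130, so k = -10.

-10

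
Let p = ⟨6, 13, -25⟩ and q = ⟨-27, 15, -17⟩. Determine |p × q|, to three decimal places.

i: 13·(-17) - (-25)·15 = -221 - (-375) = 154
j: (-25)·(-27) - 6·(-17) = 675 - (-102) = 777
k: 6·15 - 13·(-27) = 90 - (-351) = 441
p × q = (154, 777, 441)
|p × q| = √(154² + 777² + 441²) = √821926 ≈ 906.6013

906.601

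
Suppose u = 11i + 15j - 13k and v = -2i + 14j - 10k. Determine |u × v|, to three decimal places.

i: 15·(-10) - (-13)·14 = -150 - (-182) = 32
j: (-13)·(-2) - 11·(-10) = 26 - (-110) = 136
k: 11·14 - 15·(-2) = 154 - (-30) = 184
u × v = (32, 136, 184)
|u × v| = √(32² + 136² + 184²) = √53376 ≈ 231.0325

231.032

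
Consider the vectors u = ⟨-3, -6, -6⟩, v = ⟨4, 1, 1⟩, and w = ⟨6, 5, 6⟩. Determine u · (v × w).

21

v × w:
i: 1·6 - 1·5 = 6 - 5 = 1
j: 1·6 - 4·6 = 6 - 24 = -18
k: 4·5 - 1·6 = 20 - 6 = 14
v × w = (1, -18, 14)
u · (v × w) = (-3)·1 + (-6)·(-18) + (-6)·14 = -3 + 108 - 84 = 21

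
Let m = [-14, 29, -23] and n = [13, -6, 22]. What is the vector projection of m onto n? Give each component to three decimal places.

m · n = (-14)·13 + 29·(-6) + (-23)·22 = -182 - 174 - 506 = -862
|n|² = 169 + 36 + 484 = 689
proj_n m = (-862/689) · (13, -6, 22) ≈ (-16.264, 7.507, -27.524)

(-16.264, 7.507, -27.524)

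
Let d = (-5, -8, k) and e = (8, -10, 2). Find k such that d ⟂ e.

-20

d · e = (-5)·8 + (-8)·(-10) + k·2 = 40 + 2k
Set equal to 0: 2k = -40, so k = -20.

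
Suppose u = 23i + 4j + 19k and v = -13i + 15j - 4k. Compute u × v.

(-301, -155, 397)

i: 4·(-4) - 19·15 = -16 - 285 = -301
j: 19·(-13) - 23·(-4) = -247 - (-92) = -155
k: 23·15 - 4·(-13) = 345 - (-52) = 397
u × v = (-301, -155, 397)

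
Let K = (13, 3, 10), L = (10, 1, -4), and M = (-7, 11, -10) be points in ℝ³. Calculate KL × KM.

(152, 220, -64)

KL = (-3, -2, -14)
KM = (-20, 8, -20)
i: (-2)·(-20) - (-14)·8 = 40 - (-112) = 152
j: (-14)·(-20) - (-3)·(-20) = 280 - 60 = 220
k: (-3)·8 - (-2)·(-20) = -24 - 40 = -64
KL × KM = (152, 220, -64)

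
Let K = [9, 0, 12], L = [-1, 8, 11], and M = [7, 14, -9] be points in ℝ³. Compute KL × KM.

(-154, -208, -124)

KL = (-10, 8, -1)
KM = (-2, 14, -21)
i: 8·(-21) - (-1)·14 = -168 - (-14) = -154
j: (-1)·(-2) - (-10)·(-21) = 2 - 210 = -208
k: (-10)·14 - 8·(-2) = -140 - (-16) = -124
KL × KM = (-154, -208, -124)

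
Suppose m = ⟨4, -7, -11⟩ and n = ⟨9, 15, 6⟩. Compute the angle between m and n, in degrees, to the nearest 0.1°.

122.4

m · n = 4·9 + (-7)·15 + (-11)·6 = 36 - 105 - 66 = -135
|m|² = 16 + 49 + 121 = 186,  |m| = √186 ≈ 13.638182
|n|² = 81 + 225 + 36 = 342,  |n| = √342 ≈ 18.493242
cos θ = -135 / (13.638182 · 18.493242) ≈ -0.53526
θ = arccos(-0.53526) ≈ 122.4°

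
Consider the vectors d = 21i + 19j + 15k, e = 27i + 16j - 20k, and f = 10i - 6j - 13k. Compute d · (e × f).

-8849

e × f:
i: 16·(-13) - (-20)·(-6) = -208 - 120 = -328
j: (-20)·10 - 27·(-13) = -200 - (-351) = 151
k: 27·(-6) - 16·10 = -162 - 160 = -322
e × f = (-328, 151, -322)
d · (e × f) = 21·(-328) + 19·151 + 15·(-322) = -6888 + 2869 - 4830 = -8849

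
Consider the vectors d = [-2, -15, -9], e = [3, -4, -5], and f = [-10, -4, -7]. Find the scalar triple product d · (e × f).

-613

e × f:
i: (-4)·(-7) - (-5)·(-4) = 28 - 20 = 8
j: (-5)·(-10) - 3·(-7) = 50 - (-21) = 71
k: 3·(-4) - (-4)·(-10) = -12 - 40 = -52
e × f = (8, 71, -52)
d · (e × f) = (-2)·8 + (-15)·71 + (-9)·(-52) = -16 - 1065 + 468 = -613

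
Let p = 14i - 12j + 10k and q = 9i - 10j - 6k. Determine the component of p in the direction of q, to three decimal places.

p · q = 14·9 + (-12)·(-10) + 10·(-6) = 126 + 120 - 60 = 186
|q| = √(81 + 100 + 36) = √217 ≈ 14.7309
comp_q p = 186 / √217 ≈ 12.627

12.627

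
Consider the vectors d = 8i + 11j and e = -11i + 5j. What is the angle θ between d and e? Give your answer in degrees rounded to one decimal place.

d · e = 8·(-11) + 11·5 = -88 + 55 = -33
|d|² = 64 + 121 = 185,  |d| = √185 ≈ 13.601471
|e|² = 121 + 25 = 146,  |e| = √146 ≈ 12.083046
cos θ = -33 / (13.601471 · 12.083046) ≈ -0.20079
θ = arccos(-0.20079) ≈ 101.6°

101.6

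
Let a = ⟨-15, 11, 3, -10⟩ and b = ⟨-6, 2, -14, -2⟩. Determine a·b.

a · b = (-15)·(-6) + 11·2 + 3·(-14) + (-10)·(-2) = 90 + 22 - 42 + 20 = 90

90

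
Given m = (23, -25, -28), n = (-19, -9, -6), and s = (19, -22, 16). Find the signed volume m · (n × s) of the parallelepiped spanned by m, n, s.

n × s:
i: (-9)·16 - (-6)·(-22) = -144 - 132 = -276
j: (-6)·19 - (-19)·16 = -114 - (-304) = 190
k: (-19)·(-22) - (-9)·19 = 418 - (-171) = 589
n × s = (-276, 190, 589)
m · (n × s) = 23·(-276) + (-25)·190 + (-28)·589 = -6348 - 4750 - 16492 = -27590

-27590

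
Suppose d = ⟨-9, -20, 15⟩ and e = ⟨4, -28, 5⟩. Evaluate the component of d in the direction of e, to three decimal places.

20.855

d · e = (-9)·4 + (-20)·(-28) + 15·5 = -36 + 560 + 75 = 599
|e| = √(16 + 784 + 25) = √825 ≈ 28.7228
comp_e d = 599 / √825 ≈ 20.855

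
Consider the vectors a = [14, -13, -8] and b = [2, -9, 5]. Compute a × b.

(-137, -86, -100)

i: (-13)·5 - (-8)·(-9) = -65 - 72 = -137
j: (-8)·2 - 14·5 = -16 - 70 = -86
k: 14·(-9) - (-13)·2 = -126 - (-26) = -100
a × b = (-137, -86, -100)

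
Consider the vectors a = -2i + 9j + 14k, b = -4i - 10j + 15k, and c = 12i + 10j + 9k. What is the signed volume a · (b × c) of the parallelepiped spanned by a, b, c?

b × c:
i: (-10)·9 - 15·10 = -90 - 150 = -240
j: 15·12 - (-4)·9 = 180 - (-36) = 216
k: (-4)·10 - (-10)·12 = -40 - (-120) = 80
b × c = (-240, 216, 80)
a · (b × c) = (-2)·(-240) + 9·216 + 14·80 = 480 + 1944 + 1120 = 3544

3544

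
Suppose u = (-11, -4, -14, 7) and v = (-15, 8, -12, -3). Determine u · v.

280

u · v = (-11)·(-15) + (-4)·8 + (-14)·(-12) + 7·(-3) = 165 - 32 + 168 - 21 = 280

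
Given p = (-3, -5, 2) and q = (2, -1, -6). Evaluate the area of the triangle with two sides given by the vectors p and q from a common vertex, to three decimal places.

18.635

i: (-5)·(-6) - 2·(-1) = 30 - (-2) = 32
j: 2·2 - (-3)·(-6) = 4 - 18 = -14
k: (-3)·(-1) - (-5)·2 = 3 - (-10) = 13
p × q = (32, -14, 13)
|p × q| = √(32² + (-14)² + 13²) = √1389 ≈ 37.2693
area = ½ · 37.2693 ≈ 18.635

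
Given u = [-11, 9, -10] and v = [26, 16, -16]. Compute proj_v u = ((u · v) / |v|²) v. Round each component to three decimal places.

u · v = (-11)·26 + 9·16 + (-10)·(-16) = -286 + 144 + 160 = 18
|v|² = 676 + 256 + 256 = 1188
proj_v u = (18/1188) · (26, 16, -16) ≈ (0.394, 0.242, -0.242)

(0.394, 0.242, -0.242)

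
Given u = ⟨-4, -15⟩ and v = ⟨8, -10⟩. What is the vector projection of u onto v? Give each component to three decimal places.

u · v = (-4)·8 + (-15)·(-10) = -32 + 150 = 118
|v|² = 64 + 100 = 164
proj_v u = (118/164) · (8, -10) ≈ (5.756, -7.195)

(5.756, -7.195)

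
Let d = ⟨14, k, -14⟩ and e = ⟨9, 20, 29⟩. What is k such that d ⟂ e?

14

d · e = 14·9 + k·20 + (-14)·29 = -280 + 20k
Set equal to 0: 20k = 280, so k = 14.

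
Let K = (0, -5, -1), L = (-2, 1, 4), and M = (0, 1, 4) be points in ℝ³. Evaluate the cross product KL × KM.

(0, 10, -12)

KL = (-2, 6, 5)
KM = (0, 6, 5)
i: 6·5 - 5·6 = 30 - 30 = 0
j: 5·0 - (-2)·5 = 0 - (-10) = 10
k: (-2)·6 - 6·0 = -12 - 0 = -12
KL × KM = (0, 10, -12)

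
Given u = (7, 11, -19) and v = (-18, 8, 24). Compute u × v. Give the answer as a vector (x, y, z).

i: 11·24 - (-19)·8 = 264 - (-152) = 416
j: (-19)·(-18) - 7·24 = 342 - 168 = 174
k: 7·8 - 11·(-18) = 56 - (-198) = 254
u × v = (416, 174, 254)

(416, 174, 254)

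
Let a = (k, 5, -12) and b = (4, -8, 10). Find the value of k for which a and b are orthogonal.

a · b = k·4 + 5·(-8) + (-12)·10 = -160 + 4k
Set equal to 0: 4k = 160, so k = 40.

40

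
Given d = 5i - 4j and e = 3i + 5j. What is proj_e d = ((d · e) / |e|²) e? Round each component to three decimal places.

(-0.441, -0.735)

d · e = 5·3 + (-4)·5 = 15 - 20 = -5
|e|² = 9 + 25 = 34
proj_e d = (-5/34) · (3, 5) ≈ (-0.441, -0.735)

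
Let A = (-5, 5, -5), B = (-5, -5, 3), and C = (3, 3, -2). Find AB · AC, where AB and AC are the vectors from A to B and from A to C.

44

AB = B − A = (0, -10, 8)
AC = C − A = (8, -2, 3)
AB · AC = 0·8 + (-10)·(-2) + 8·3 = 0 + 20 + 24 = 44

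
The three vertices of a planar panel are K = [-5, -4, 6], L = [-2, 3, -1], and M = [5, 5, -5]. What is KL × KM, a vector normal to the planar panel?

(-14, -37, -43)

KL = (3, 7, -7)
KM = (10, 9, -11)
i: 7·(-11) - (-7)·9 = -77 - (-63) = -14
j: (-7)·10 - 3·(-11) = -70 - (-33) = -37
k: 3·9 - 7·10 = 27 - 70 = -43
KL × KM = (-14, -37, -43)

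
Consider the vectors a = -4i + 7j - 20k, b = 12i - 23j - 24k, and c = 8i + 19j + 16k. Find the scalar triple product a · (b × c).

-11280

b × c:
i: (-23)·16 - (-24)·19 = -368 - (-456) = 88
j: (-24)·8 - 12·16 = -192 - 192 = -384
k: 12·19 - (-23)·8 = 228 - (-184) = 412
b × c = (88, -384, 412)
a · (b × c) = (-4)·88 + 7·(-384) + (-20)·412 = -352 - 2688 - 8240 = -11280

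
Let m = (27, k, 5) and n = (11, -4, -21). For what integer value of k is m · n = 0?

m · n = 27·11 + k·(-4) + 5·(-21) = 192 - 4k
Set equal to 0: -4k = -192, so k = 48.

48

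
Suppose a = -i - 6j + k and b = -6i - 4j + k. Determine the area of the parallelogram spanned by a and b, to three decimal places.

i: (-6)·1 - 1·(-4) = -6 - (-4) = -2
j: 1·(-6) - (-1)·1 = -6 - (-1) = -5
k: (-1)·(-4) - (-6)·(-6) = 4 - 36 = -32
a × b = (-2, -5, -32)
|a × b| = √((-2)² + (-5)² + (-32)²) = √1053 ≈ 32.4500

32.450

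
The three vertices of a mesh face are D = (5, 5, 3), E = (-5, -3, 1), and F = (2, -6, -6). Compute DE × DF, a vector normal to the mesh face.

DE = (-10, -8, -2)
DF = (-3, -11, -9)
i: (-8)·(-9) - (-2)·(-11) = 72 - 22 = 50
j: (-2)·(-3) - (-10)·(-9) = 6 - 90 = -84
k: (-10)·(-11) - (-8)·(-3) = 110 - 24 = 86
DE × DF = (50, -84, 86)

(50, -84, 86)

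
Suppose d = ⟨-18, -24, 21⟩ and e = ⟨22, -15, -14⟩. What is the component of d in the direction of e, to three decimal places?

-10.970

d · e = (-18)·22 + (-24)·(-15) + 21·(-14) = -396 + 360 - 294 = -330
|e| = √(484 + 225 + 196) = √905 ≈ 30.0832
comp_e d = -330 / √905 ≈ -10.970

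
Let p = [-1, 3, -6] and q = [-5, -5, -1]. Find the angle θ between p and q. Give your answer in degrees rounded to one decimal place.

94.7

p · q = (-1)·(-5) + 3·(-5) + (-6)·(-1) = 5 - 15 + 6 = -4
|p|² = 1 + 9 + 36 = 46,  |p| = √46 ≈ 6.782330
|q|² = 25 + 25 + 1 = 51,  |q| = √51 ≈ 7.141428
cos θ = -4 / (6.782330 · 7.141428) ≈ -0.08258
θ = arccos(-0.08258) ≈ 94.7°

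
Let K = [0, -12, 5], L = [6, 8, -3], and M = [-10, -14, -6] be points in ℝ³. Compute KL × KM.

KL = (6, 20, -8)
KM = (-10, -2, -11)
i: 20·(-11) - (-8)·(-2) = -220 - 16 = -236
j: (-8)·(-10) - 6·(-11) = 80 - (-66) = 146
k: 6·(-2) - 20·(-10) = -12 - (-200) = 188
KL × KM = (-236, 146, 188)

(-236, 146, 188)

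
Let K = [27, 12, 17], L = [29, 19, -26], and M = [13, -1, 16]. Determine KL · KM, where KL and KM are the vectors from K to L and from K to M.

-76

KL = L − K = (2, 7, -43)
KM = M − K = (-14, -13, -1)
KL · KM = 2·(-14) + 7·(-13) + (-43)·(-1) = -28 - 91 + 43 = -76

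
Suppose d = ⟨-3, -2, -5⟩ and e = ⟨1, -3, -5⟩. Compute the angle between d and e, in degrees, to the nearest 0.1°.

39.8

d · e = (-3)·1 + (-2)·(-3) + (-5)·(-5) = -3 + 6 + 25 = 28
|d|² = 9 + 4 + 25 = 38,  |d| = √38 ≈ 6.164414
|e|² = 1 + 9 + 25 = 35,  |e| = √35 ≈ 5.916080
cos θ = 28 / (6.164414 · 5.916080) ≈ 0.76777
θ = arccos(0.76777) ≈ 39.8°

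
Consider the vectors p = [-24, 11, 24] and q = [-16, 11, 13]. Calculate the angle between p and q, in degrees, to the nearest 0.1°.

p · q = (-24)·(-16) + 11·11 + 24·13 = 384 + 121 + 312 = 817
|p|² = 576 + 121 + 576 = 1273,  |p| = √1273 ≈ 35.679126
|q|² = 256 + 121 + 169 = 546,  |q| = √546 ≈ 23.366643
cos θ = 817 / (35.679126 · 23.366643) ≈ 0.97997
θ = arccos(0.97997) ≈ 11.5°

11.5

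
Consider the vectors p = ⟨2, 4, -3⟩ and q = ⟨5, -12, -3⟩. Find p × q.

(-48, -9, -44)

i: 4·(-3) - (-3)·(-12) = -12 - 36 = -48
j: (-3)·5 - 2·(-3) = -15 - (-6) = -9
k: 2·(-12) - 4·5 = -24 - 20 = -44
p × q = (-48, -9, -44)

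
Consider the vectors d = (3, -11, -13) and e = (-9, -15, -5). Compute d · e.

d · e = 3·(-9) + (-11)·(-15) + (-13)·(-5) = -27 + 165 + 65 = 203

203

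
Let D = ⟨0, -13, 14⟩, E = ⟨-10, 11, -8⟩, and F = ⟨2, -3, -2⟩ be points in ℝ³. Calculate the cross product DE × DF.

DE = (-10, 24, -22)
DF = (2, 10, -16)
i: 24·(-16) - (-22)·10 = -384 - (-220) = -164
j: (-22)·2 - (-10)·(-16) = -44 - 160 = -204
k: (-10)·10 - 24·2 = -100 - 48 = -148
DE × DF = (-164, -204, -148)

(-164, -204, -148)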